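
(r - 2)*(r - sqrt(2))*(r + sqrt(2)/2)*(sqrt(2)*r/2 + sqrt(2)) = sqrt(2)*r^4/2 - r^3/2 - 5*sqrt(2)*r^2/2 + 2*r + 2*sqrt(2)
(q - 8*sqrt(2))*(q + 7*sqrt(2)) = q^2 - sqrt(2)*q - 112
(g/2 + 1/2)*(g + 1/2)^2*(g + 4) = g^4/2 + 3*g^3 + 37*g^2/8 + 21*g/8 + 1/2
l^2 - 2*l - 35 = (l - 7)*(l + 5)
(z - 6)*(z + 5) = z^2 - z - 30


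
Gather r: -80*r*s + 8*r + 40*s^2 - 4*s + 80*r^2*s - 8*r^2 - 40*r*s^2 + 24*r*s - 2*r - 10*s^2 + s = r^2*(80*s - 8) + r*(-40*s^2 - 56*s + 6) + 30*s^2 - 3*s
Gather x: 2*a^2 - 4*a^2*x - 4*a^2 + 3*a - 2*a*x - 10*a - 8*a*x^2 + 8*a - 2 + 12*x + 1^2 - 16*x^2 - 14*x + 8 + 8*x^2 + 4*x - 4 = -2*a^2 + a + x^2*(-8*a - 8) + x*(-4*a^2 - 2*a + 2) + 3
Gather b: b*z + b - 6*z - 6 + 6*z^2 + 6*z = b*(z + 1) + 6*z^2 - 6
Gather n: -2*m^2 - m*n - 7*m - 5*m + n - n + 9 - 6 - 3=-2*m^2 - m*n - 12*m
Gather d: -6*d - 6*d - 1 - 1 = -12*d - 2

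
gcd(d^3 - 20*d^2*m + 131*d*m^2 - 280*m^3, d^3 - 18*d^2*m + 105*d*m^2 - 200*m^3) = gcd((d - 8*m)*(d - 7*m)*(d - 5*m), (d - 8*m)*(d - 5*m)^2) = d^2 - 13*d*m + 40*m^2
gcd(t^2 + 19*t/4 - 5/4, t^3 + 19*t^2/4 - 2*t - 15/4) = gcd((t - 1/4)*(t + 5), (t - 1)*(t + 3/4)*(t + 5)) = t + 5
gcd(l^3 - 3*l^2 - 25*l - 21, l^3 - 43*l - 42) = l^2 - 6*l - 7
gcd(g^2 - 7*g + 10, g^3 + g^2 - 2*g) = 1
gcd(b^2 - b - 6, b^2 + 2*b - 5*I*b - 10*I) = b + 2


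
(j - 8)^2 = j^2 - 16*j + 64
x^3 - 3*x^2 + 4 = (x - 2)^2*(x + 1)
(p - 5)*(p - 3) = p^2 - 8*p + 15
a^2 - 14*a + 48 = (a - 8)*(a - 6)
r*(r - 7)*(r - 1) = r^3 - 8*r^2 + 7*r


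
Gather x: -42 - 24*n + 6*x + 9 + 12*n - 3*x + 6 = -12*n + 3*x - 27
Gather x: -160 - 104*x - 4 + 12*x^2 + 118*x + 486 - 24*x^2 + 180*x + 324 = -12*x^2 + 194*x + 646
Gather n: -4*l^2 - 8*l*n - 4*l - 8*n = -4*l^2 - 4*l + n*(-8*l - 8)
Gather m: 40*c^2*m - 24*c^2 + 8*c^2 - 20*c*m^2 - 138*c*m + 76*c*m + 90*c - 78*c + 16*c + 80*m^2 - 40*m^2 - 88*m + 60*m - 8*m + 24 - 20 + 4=-16*c^2 + 28*c + m^2*(40 - 20*c) + m*(40*c^2 - 62*c - 36) + 8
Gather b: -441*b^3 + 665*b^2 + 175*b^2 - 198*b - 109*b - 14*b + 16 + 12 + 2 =-441*b^3 + 840*b^2 - 321*b + 30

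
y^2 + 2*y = y*(y + 2)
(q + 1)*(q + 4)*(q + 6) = q^3 + 11*q^2 + 34*q + 24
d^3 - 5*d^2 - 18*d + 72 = (d - 6)*(d - 3)*(d + 4)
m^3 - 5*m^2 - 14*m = m*(m - 7)*(m + 2)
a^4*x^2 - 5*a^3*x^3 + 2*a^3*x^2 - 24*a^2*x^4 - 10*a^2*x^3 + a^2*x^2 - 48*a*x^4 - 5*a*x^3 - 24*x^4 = (a - 8*x)*(a + 3*x)*(a*x + x)^2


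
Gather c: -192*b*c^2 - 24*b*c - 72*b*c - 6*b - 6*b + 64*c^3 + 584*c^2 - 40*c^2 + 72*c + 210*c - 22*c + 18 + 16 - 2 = -12*b + 64*c^3 + c^2*(544 - 192*b) + c*(260 - 96*b) + 32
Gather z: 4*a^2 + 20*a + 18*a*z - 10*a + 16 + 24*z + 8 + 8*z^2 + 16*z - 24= 4*a^2 + 10*a + 8*z^2 + z*(18*a + 40)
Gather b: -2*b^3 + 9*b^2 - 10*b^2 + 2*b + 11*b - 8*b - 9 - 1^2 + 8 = -2*b^3 - b^2 + 5*b - 2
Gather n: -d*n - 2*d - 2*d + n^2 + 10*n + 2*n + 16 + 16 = -4*d + n^2 + n*(12 - d) + 32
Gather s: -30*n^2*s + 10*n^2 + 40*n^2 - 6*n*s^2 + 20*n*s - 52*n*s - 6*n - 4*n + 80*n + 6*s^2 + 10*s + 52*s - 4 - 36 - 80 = 50*n^2 + 70*n + s^2*(6 - 6*n) + s*(-30*n^2 - 32*n + 62) - 120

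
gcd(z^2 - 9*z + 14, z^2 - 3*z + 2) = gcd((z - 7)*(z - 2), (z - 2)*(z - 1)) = z - 2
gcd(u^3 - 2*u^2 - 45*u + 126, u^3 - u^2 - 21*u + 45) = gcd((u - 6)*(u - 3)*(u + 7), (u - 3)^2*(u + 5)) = u - 3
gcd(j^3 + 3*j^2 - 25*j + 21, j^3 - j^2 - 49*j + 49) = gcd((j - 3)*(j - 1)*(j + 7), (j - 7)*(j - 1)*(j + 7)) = j^2 + 6*j - 7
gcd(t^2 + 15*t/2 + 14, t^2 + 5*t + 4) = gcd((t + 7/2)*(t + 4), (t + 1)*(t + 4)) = t + 4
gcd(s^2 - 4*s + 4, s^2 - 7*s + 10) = s - 2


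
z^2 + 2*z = z*(z + 2)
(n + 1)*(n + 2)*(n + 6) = n^3 + 9*n^2 + 20*n + 12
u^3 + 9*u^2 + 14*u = u*(u + 2)*(u + 7)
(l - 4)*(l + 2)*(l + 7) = l^3 + 5*l^2 - 22*l - 56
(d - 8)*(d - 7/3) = d^2 - 31*d/3 + 56/3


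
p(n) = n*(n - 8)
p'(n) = 2*n - 8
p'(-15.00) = -38.00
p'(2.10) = -3.80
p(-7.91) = 125.85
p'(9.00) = 10.00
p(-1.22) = 11.25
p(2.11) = -12.43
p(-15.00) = 345.00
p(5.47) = -13.84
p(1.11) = -7.65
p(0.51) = -3.82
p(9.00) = 9.00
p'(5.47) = 2.94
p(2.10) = -12.39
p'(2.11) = -3.78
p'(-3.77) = -15.54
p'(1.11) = -5.78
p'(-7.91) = -23.82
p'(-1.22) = -10.44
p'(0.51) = -6.98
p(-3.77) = 44.37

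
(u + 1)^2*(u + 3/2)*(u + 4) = u^4 + 15*u^3/2 + 18*u^2 + 35*u/2 + 6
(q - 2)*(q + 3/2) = q^2 - q/2 - 3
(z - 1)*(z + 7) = z^2 + 6*z - 7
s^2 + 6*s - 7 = (s - 1)*(s + 7)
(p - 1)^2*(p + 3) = p^3 + p^2 - 5*p + 3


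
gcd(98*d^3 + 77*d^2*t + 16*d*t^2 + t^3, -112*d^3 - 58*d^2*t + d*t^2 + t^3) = 14*d^2 + 9*d*t + t^2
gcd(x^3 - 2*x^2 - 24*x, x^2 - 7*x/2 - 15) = x - 6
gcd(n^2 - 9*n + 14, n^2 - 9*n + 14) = n^2 - 9*n + 14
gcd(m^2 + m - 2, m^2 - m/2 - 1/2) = m - 1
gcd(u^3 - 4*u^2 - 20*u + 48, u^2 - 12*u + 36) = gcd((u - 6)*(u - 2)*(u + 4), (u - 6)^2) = u - 6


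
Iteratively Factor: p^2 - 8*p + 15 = (p - 5)*(p - 3)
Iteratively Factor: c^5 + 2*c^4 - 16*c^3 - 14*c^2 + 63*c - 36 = (c + 4)*(c^4 - 2*c^3 - 8*c^2 + 18*c - 9) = (c - 3)*(c + 4)*(c^3 + c^2 - 5*c + 3) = (c - 3)*(c + 3)*(c + 4)*(c^2 - 2*c + 1) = (c - 3)*(c - 1)*(c + 3)*(c + 4)*(c - 1)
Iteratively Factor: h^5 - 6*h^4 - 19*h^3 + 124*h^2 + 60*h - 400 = (h + 4)*(h^4 - 10*h^3 + 21*h^2 + 40*h - 100) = (h + 2)*(h + 4)*(h^3 - 12*h^2 + 45*h - 50) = (h - 2)*(h + 2)*(h + 4)*(h^2 - 10*h + 25) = (h - 5)*(h - 2)*(h + 2)*(h + 4)*(h - 5)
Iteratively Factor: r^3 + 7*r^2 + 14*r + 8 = (r + 4)*(r^2 + 3*r + 2) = (r + 2)*(r + 4)*(r + 1)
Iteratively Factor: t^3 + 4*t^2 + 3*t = (t + 1)*(t^2 + 3*t) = (t + 1)*(t + 3)*(t)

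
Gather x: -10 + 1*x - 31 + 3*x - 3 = 4*x - 44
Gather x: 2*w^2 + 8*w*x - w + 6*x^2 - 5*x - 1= 2*w^2 - w + 6*x^2 + x*(8*w - 5) - 1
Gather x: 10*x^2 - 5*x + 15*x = 10*x^2 + 10*x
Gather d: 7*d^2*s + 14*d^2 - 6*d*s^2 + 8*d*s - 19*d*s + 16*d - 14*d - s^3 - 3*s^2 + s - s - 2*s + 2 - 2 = d^2*(7*s + 14) + d*(-6*s^2 - 11*s + 2) - s^3 - 3*s^2 - 2*s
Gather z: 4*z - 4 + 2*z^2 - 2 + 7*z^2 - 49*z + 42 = 9*z^2 - 45*z + 36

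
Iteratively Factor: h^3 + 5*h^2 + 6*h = (h + 2)*(h^2 + 3*h) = (h + 2)*(h + 3)*(h)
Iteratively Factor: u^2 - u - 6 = (u + 2)*(u - 3)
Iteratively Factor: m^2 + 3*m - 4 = (m - 1)*(m + 4)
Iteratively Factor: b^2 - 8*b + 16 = (b - 4)*(b - 4)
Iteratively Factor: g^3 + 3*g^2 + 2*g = (g + 1)*(g^2 + 2*g) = (g + 1)*(g + 2)*(g)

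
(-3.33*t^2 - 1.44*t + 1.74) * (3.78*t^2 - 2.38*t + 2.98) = -12.5874*t^4 + 2.4822*t^3 + 0.0809999999999982*t^2 - 8.4324*t + 5.1852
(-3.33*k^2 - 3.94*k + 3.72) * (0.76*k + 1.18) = -2.5308*k^3 - 6.9238*k^2 - 1.822*k + 4.3896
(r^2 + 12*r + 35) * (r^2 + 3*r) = r^4 + 15*r^3 + 71*r^2 + 105*r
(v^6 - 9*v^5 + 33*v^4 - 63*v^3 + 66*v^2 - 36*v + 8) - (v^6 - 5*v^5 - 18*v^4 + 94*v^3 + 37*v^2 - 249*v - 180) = -4*v^5 + 51*v^4 - 157*v^3 + 29*v^2 + 213*v + 188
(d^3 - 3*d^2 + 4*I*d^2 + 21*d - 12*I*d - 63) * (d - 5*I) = d^4 - 3*d^3 - I*d^3 + 41*d^2 + 3*I*d^2 - 123*d - 105*I*d + 315*I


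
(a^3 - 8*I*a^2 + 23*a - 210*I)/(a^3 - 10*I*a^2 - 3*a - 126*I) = (a + 5*I)/(a + 3*I)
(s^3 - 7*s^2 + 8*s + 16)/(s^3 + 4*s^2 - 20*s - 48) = (s^2 - 3*s - 4)/(s^2 + 8*s + 12)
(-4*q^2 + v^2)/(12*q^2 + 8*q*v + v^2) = (-2*q + v)/(6*q + v)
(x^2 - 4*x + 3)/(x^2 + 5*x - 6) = (x - 3)/(x + 6)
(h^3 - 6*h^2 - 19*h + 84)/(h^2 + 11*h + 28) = (h^2 - 10*h + 21)/(h + 7)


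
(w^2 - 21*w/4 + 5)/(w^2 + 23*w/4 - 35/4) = (w - 4)/(w + 7)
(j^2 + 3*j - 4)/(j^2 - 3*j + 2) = (j + 4)/(j - 2)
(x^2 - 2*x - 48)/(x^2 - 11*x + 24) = (x + 6)/(x - 3)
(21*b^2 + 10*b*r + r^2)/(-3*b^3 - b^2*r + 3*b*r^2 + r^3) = (7*b + r)/(-b^2 + r^2)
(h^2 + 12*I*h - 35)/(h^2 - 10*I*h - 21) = (-h^2 - 12*I*h + 35)/(-h^2 + 10*I*h + 21)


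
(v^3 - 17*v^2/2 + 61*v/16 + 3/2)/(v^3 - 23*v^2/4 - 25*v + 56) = (16*v^2 - 8*v - 3)/(4*(4*v^2 + 9*v - 28))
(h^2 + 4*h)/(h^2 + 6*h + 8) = h/(h + 2)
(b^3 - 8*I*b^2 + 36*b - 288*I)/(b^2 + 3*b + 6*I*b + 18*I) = (b^2 - 14*I*b - 48)/(b + 3)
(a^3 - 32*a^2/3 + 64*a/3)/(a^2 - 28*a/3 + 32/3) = a*(3*a - 8)/(3*a - 4)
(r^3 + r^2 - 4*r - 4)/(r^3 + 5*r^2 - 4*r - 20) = (r + 1)/(r + 5)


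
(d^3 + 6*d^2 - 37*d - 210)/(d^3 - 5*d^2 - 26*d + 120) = (d + 7)/(d - 4)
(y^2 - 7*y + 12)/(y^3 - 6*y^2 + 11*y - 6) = (y - 4)/(y^2 - 3*y + 2)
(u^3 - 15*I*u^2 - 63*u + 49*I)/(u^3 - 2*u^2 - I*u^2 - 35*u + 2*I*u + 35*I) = (u^2 - 14*I*u - 49)/(u^2 - 2*u - 35)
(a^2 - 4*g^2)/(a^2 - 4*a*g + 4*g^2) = (a + 2*g)/(a - 2*g)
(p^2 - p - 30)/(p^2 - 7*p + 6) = (p + 5)/(p - 1)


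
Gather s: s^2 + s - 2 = s^2 + s - 2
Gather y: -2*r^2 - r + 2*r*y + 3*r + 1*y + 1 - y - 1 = -2*r^2 + 2*r*y + 2*r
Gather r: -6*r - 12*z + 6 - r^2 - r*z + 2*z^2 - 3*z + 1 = -r^2 + r*(-z - 6) + 2*z^2 - 15*z + 7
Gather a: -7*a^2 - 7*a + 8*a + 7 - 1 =-7*a^2 + a + 6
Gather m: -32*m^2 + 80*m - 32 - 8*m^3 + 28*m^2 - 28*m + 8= -8*m^3 - 4*m^2 + 52*m - 24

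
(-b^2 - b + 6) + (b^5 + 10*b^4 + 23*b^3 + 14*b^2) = b^5 + 10*b^4 + 23*b^3 + 13*b^2 - b + 6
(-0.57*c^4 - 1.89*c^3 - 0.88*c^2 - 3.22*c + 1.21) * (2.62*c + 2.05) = -1.4934*c^5 - 6.1203*c^4 - 6.1801*c^3 - 10.2404*c^2 - 3.4308*c + 2.4805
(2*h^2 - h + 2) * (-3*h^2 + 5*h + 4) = -6*h^4 + 13*h^3 - 3*h^2 + 6*h + 8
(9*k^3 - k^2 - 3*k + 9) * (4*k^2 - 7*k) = 36*k^5 - 67*k^4 - 5*k^3 + 57*k^2 - 63*k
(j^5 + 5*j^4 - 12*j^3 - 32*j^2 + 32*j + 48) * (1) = j^5 + 5*j^4 - 12*j^3 - 32*j^2 + 32*j + 48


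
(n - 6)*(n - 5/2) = n^2 - 17*n/2 + 15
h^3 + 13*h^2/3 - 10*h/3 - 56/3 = (h - 2)*(h + 7/3)*(h + 4)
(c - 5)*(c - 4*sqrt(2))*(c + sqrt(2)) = c^3 - 5*c^2 - 3*sqrt(2)*c^2 - 8*c + 15*sqrt(2)*c + 40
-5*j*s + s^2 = s*(-5*j + s)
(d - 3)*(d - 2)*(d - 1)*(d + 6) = d^4 - 25*d^2 + 60*d - 36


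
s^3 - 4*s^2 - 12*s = s*(s - 6)*(s + 2)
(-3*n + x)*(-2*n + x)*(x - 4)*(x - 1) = 6*n^2*x^2 - 30*n^2*x + 24*n^2 - 5*n*x^3 + 25*n*x^2 - 20*n*x + x^4 - 5*x^3 + 4*x^2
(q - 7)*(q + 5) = q^2 - 2*q - 35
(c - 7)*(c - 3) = c^2 - 10*c + 21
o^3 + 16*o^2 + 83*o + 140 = (o + 4)*(o + 5)*(o + 7)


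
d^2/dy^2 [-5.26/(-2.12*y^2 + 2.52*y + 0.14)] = (47.281088*y^2 - 56.202048*y - 5.26*(4.24*y - 2.52)*(8.48*y - 5.04) - 3.122336)/(-2.12*y^2 + 2.52*y + 0.14)^3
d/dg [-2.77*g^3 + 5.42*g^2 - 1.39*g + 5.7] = -8.31*g^2 + 10.84*g - 1.39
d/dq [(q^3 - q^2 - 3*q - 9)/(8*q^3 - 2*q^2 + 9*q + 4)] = (6*q^4 + 66*q^3 + 213*q^2 - 44*q + 69)/(64*q^6 - 32*q^5 + 148*q^4 + 28*q^3 + 65*q^2 + 72*q + 16)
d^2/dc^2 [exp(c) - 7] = exp(c)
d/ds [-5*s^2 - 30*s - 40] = -10*s - 30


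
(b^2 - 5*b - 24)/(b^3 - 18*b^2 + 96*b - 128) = (b + 3)/(b^2 - 10*b + 16)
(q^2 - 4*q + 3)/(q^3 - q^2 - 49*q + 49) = (q - 3)/(q^2 - 49)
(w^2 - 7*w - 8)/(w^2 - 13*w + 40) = (w + 1)/(w - 5)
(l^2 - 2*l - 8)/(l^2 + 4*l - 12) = (l^2 - 2*l - 8)/(l^2 + 4*l - 12)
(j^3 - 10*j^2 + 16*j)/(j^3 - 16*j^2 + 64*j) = (j - 2)/(j - 8)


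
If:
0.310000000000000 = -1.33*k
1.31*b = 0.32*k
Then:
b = -0.06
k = -0.23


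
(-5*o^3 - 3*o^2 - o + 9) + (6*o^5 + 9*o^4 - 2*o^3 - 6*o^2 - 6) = 6*o^5 + 9*o^4 - 7*o^3 - 9*o^2 - o + 3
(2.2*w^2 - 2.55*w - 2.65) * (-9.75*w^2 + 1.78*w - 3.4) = -21.45*w^4 + 28.7785*w^3 + 13.8185*w^2 + 3.953*w + 9.01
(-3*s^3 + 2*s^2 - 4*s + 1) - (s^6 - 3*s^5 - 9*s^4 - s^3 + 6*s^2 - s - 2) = -s^6 + 3*s^5 + 9*s^4 - 2*s^3 - 4*s^2 - 3*s + 3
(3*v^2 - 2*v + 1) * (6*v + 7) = 18*v^3 + 9*v^2 - 8*v + 7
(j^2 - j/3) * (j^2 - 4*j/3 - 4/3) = j^4 - 5*j^3/3 - 8*j^2/9 + 4*j/9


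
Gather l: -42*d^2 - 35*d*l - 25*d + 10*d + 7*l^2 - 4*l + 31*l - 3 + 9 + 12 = -42*d^2 - 15*d + 7*l^2 + l*(27 - 35*d) + 18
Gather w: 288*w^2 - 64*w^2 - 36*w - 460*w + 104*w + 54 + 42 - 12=224*w^2 - 392*w + 84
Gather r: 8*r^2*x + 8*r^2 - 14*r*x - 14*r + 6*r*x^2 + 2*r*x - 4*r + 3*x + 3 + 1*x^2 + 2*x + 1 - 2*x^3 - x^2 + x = r^2*(8*x + 8) + r*(6*x^2 - 12*x - 18) - 2*x^3 + 6*x + 4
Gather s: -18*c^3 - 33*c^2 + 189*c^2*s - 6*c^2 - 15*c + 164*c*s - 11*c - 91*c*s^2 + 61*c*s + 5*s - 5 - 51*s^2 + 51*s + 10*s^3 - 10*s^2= -18*c^3 - 39*c^2 - 26*c + 10*s^3 + s^2*(-91*c - 61) + s*(189*c^2 + 225*c + 56) - 5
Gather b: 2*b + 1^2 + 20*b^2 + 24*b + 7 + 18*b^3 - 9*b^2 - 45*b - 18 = 18*b^3 + 11*b^2 - 19*b - 10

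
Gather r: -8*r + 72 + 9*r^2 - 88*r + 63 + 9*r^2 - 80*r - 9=18*r^2 - 176*r + 126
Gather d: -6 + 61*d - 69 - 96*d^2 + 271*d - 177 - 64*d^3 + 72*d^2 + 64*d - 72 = -64*d^3 - 24*d^2 + 396*d - 324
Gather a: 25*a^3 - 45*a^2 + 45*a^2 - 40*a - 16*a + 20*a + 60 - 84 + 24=25*a^3 - 36*a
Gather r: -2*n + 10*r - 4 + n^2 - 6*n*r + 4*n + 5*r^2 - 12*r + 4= n^2 + 2*n + 5*r^2 + r*(-6*n - 2)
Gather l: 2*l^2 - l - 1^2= 2*l^2 - l - 1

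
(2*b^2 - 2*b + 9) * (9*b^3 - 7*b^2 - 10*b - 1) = 18*b^5 - 32*b^4 + 75*b^3 - 45*b^2 - 88*b - 9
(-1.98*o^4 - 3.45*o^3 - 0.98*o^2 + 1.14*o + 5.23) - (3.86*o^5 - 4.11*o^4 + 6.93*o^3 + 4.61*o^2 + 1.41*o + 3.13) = -3.86*o^5 + 2.13*o^4 - 10.38*o^3 - 5.59*o^2 - 0.27*o + 2.1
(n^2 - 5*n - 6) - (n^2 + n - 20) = 14 - 6*n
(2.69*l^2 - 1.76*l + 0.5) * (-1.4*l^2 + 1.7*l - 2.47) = -3.766*l^4 + 7.037*l^3 - 10.3363*l^2 + 5.1972*l - 1.235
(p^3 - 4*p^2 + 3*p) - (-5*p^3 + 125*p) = 6*p^3 - 4*p^2 - 122*p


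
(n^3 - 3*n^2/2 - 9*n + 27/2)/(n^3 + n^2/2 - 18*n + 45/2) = (n + 3)/(n + 5)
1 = 1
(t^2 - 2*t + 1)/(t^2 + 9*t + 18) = (t^2 - 2*t + 1)/(t^2 + 9*t + 18)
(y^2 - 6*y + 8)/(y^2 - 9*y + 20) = (y - 2)/(y - 5)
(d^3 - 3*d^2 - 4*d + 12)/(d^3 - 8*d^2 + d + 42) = (d - 2)/(d - 7)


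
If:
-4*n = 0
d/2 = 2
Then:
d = 4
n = 0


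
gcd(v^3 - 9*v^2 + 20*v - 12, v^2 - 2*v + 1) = v - 1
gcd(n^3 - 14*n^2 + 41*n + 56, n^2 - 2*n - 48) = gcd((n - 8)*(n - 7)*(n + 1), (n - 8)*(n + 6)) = n - 8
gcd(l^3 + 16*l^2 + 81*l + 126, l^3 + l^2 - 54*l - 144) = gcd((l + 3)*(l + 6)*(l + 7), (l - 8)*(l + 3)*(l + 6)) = l^2 + 9*l + 18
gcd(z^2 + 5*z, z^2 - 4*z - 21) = 1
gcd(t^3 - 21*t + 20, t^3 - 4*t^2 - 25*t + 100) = t^2 + t - 20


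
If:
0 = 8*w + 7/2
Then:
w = -7/16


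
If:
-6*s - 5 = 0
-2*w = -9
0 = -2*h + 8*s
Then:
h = -10/3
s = -5/6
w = 9/2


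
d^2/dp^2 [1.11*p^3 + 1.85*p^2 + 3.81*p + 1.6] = 6.66*p + 3.7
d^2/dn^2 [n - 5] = 0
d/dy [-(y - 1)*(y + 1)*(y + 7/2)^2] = -4*y^3 - 21*y^2 - 45*y/2 + 7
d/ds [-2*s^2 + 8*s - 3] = 8 - 4*s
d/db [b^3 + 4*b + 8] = 3*b^2 + 4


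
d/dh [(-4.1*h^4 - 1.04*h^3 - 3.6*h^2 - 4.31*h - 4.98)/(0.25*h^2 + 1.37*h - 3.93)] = (-2.05*h^5 - 17.111*h^4 + 61.6024*h^3 + 8.4071*h^2 + 30.786*h + 23.7609)/(0.0625*h^4 + 0.685*h^3 - 0.0880999999999998*h^2 - 10.7682*h + 15.4449)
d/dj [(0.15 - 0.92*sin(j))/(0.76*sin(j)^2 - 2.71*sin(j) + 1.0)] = (0.6992*sin(j)^2 - 0.228*sin(j) - 0.5135)*cos(j)/(0.5776*sin(j)^4 - 4.1192*sin(j)^3 + 8.8641*sin(j)^2 - 5.42*sin(j) + 1.0)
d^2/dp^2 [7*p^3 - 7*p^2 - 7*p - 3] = 42*p - 14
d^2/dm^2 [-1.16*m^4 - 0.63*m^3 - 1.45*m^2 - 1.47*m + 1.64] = -13.92*m^2 - 3.78*m - 2.9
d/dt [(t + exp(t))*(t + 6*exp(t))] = 7*t*exp(t) + 2*t + 12*exp(2*t) + 7*exp(t)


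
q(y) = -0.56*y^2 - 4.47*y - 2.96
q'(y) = -1.12*y - 4.47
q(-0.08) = -2.61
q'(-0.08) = -4.38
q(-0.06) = -2.69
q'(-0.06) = -4.40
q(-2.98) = 5.39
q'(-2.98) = -1.13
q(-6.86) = 1.35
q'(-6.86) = 3.21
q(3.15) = -22.60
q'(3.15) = -8.00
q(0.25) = -4.11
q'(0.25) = -4.75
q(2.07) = -14.61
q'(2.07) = -6.79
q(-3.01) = 5.42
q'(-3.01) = -1.10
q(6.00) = -49.94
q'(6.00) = -11.19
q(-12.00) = -29.96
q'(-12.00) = 8.97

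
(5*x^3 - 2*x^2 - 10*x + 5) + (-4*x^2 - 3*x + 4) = 5*x^3 - 6*x^2 - 13*x + 9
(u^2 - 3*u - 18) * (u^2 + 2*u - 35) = u^4 - u^3 - 59*u^2 + 69*u + 630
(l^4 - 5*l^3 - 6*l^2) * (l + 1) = l^5 - 4*l^4 - 11*l^3 - 6*l^2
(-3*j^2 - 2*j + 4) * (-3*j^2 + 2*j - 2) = 9*j^4 - 10*j^2 + 12*j - 8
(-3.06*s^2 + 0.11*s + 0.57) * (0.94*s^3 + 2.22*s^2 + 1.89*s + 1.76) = -2.8764*s^5 - 6.6898*s^4 - 5.0034*s^3 - 3.9123*s^2 + 1.2709*s + 1.0032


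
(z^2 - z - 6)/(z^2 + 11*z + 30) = (z^2 - z - 6)/(z^2 + 11*z + 30)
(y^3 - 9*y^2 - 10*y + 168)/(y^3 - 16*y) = (y^2 - 13*y + 42)/(y*(y - 4))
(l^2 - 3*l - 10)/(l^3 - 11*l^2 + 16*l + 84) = (l - 5)/(l^2 - 13*l + 42)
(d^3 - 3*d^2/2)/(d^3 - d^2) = (d - 3/2)/(d - 1)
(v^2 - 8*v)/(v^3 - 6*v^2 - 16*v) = 1/(v + 2)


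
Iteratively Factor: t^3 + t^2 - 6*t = (t + 3)*(t^2 - 2*t) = t*(t + 3)*(t - 2)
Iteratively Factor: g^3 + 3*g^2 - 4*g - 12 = (g + 2)*(g^2 + g - 6) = (g + 2)*(g + 3)*(g - 2)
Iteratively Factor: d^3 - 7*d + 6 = (d - 1)*(d^2 + d - 6) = (d - 1)*(d + 3)*(d - 2)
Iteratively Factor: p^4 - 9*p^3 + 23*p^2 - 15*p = (p - 1)*(p^3 - 8*p^2 + 15*p) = (p - 5)*(p - 1)*(p^2 - 3*p) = (p - 5)*(p - 3)*(p - 1)*(p)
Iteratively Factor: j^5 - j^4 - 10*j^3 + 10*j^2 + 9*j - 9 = (j - 1)*(j^4 - 10*j^2 + 9) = (j - 1)^2*(j^3 + j^2 - 9*j - 9) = (j - 3)*(j - 1)^2*(j^2 + 4*j + 3) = (j - 3)*(j - 1)^2*(j + 1)*(j + 3)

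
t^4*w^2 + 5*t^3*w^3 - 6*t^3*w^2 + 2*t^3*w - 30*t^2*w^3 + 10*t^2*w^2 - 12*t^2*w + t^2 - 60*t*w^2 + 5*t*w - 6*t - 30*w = (t - 6)*(t + 5*w)*(t*w + 1)^2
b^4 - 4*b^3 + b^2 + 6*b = b*(b - 3)*(b - 2)*(b + 1)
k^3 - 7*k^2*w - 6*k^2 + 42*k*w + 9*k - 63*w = (k - 3)^2*(k - 7*w)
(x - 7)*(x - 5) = x^2 - 12*x + 35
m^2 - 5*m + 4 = (m - 4)*(m - 1)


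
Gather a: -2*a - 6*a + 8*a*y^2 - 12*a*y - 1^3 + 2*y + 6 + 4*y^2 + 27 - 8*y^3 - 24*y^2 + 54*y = a*(8*y^2 - 12*y - 8) - 8*y^3 - 20*y^2 + 56*y + 32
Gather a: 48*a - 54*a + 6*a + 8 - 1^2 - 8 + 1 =0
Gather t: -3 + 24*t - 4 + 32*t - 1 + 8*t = 64*t - 8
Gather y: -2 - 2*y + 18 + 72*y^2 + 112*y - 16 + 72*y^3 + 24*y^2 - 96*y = 72*y^3 + 96*y^2 + 14*y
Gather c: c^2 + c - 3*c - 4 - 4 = c^2 - 2*c - 8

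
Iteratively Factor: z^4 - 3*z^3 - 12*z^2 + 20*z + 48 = (z - 3)*(z^3 - 12*z - 16) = (z - 3)*(z + 2)*(z^2 - 2*z - 8) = (z - 4)*(z - 3)*(z + 2)*(z + 2)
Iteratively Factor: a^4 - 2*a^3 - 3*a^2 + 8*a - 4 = (a - 1)*(a^3 - a^2 - 4*a + 4) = (a - 1)^2*(a^2 - 4) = (a - 1)^2*(a + 2)*(a - 2)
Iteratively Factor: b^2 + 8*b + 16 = (b + 4)*(b + 4)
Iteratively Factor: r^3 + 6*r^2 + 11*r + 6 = (r + 1)*(r^2 + 5*r + 6) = (r + 1)*(r + 2)*(r + 3)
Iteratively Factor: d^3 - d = (d - 1)*(d^2 + d) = (d - 1)*(d + 1)*(d)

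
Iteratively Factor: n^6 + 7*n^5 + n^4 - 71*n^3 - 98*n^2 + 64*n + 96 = (n - 1)*(n^5 + 8*n^4 + 9*n^3 - 62*n^2 - 160*n - 96) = (n - 1)*(n + 1)*(n^4 + 7*n^3 + 2*n^2 - 64*n - 96) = (n - 1)*(n + 1)*(n + 4)*(n^3 + 3*n^2 - 10*n - 24) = (n - 3)*(n - 1)*(n + 1)*(n + 4)*(n^2 + 6*n + 8) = (n - 3)*(n - 1)*(n + 1)*(n + 2)*(n + 4)*(n + 4)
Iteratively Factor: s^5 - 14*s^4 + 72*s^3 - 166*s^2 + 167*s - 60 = (s - 4)*(s^4 - 10*s^3 + 32*s^2 - 38*s + 15) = (s - 5)*(s - 4)*(s^3 - 5*s^2 + 7*s - 3) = (s - 5)*(s - 4)*(s - 3)*(s^2 - 2*s + 1) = (s - 5)*(s - 4)*(s - 3)*(s - 1)*(s - 1)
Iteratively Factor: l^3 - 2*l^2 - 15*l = (l)*(l^2 - 2*l - 15) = l*(l - 5)*(l + 3)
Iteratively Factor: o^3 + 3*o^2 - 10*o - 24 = (o - 3)*(o^2 + 6*o + 8) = (o - 3)*(o + 4)*(o + 2)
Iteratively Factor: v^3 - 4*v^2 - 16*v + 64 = (v - 4)*(v^2 - 16) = (v - 4)*(v + 4)*(v - 4)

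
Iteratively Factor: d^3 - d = (d + 1)*(d^2 - d) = (d - 1)*(d + 1)*(d)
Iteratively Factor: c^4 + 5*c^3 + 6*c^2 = (c + 2)*(c^3 + 3*c^2) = c*(c + 2)*(c^2 + 3*c) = c^2*(c + 2)*(c + 3)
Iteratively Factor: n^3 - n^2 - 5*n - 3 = (n + 1)*(n^2 - 2*n - 3) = (n + 1)^2*(n - 3)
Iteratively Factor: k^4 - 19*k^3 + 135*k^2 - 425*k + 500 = (k - 5)*(k^3 - 14*k^2 + 65*k - 100) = (k - 5)^2*(k^2 - 9*k + 20) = (k - 5)^3*(k - 4)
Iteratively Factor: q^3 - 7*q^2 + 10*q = (q - 5)*(q^2 - 2*q) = (q - 5)*(q - 2)*(q)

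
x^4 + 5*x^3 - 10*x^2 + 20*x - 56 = (x - 2)*(x + 7)*(x - 2*I)*(x + 2*I)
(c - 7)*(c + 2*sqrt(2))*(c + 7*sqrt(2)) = c^3 - 7*c^2 + 9*sqrt(2)*c^2 - 63*sqrt(2)*c + 28*c - 196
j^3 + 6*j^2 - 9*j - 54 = (j - 3)*(j + 3)*(j + 6)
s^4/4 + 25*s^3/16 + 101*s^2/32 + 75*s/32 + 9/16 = (s/4 + 1/2)*(s + 1/2)*(s + 3/4)*(s + 3)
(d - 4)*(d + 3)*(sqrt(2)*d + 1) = sqrt(2)*d^3 - sqrt(2)*d^2 + d^2 - 12*sqrt(2)*d - d - 12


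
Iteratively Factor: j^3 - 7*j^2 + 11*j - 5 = (j - 1)*(j^2 - 6*j + 5) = (j - 1)^2*(j - 5)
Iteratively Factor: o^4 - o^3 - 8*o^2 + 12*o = (o + 3)*(o^3 - 4*o^2 + 4*o) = (o - 2)*(o + 3)*(o^2 - 2*o) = o*(o - 2)*(o + 3)*(o - 2)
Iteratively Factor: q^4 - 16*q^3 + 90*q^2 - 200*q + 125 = (q - 5)*(q^3 - 11*q^2 + 35*q - 25) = (q - 5)^2*(q^2 - 6*q + 5) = (q - 5)^3*(q - 1)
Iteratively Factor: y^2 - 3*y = (y - 3)*(y)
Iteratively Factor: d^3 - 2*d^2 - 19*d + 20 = (d - 5)*(d^2 + 3*d - 4) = (d - 5)*(d + 4)*(d - 1)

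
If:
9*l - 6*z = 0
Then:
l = 2*z/3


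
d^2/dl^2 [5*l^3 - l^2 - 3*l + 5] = 30*l - 2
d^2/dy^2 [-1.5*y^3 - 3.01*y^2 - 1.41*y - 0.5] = -9.0*y - 6.02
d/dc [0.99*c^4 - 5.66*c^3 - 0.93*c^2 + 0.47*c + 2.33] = 3.96*c^3 - 16.98*c^2 - 1.86*c + 0.47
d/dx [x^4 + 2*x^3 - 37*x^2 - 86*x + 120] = 4*x^3 + 6*x^2 - 74*x - 86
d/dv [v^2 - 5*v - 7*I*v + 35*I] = 2*v - 5 - 7*I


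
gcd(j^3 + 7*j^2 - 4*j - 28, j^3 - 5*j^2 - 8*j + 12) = j + 2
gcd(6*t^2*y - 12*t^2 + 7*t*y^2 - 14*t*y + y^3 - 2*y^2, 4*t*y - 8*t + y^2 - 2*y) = y - 2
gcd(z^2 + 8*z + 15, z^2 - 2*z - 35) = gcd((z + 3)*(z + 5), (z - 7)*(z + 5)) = z + 5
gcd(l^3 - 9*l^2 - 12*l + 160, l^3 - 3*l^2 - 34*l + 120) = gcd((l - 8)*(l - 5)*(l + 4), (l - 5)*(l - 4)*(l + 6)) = l - 5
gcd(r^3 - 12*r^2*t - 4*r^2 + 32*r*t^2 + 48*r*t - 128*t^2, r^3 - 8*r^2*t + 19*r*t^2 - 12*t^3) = r - 4*t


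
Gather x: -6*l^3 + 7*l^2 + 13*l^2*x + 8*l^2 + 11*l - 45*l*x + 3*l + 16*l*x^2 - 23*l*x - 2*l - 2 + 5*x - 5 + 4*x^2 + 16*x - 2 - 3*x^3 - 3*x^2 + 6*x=-6*l^3 + 15*l^2 + 12*l - 3*x^3 + x^2*(16*l + 1) + x*(13*l^2 - 68*l + 27) - 9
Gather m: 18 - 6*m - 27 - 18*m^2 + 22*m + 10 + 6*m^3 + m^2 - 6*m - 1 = 6*m^3 - 17*m^2 + 10*m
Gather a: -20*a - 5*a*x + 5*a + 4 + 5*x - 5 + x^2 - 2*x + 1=a*(-5*x - 15) + x^2 + 3*x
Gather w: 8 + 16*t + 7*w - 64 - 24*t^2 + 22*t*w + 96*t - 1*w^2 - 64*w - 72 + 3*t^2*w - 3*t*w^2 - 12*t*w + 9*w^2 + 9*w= -24*t^2 + 112*t + w^2*(8 - 3*t) + w*(3*t^2 + 10*t - 48) - 128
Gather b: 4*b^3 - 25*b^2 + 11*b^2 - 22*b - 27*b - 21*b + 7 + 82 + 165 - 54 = 4*b^3 - 14*b^2 - 70*b + 200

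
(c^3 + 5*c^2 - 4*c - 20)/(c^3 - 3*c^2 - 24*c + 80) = (c^2 - 4)/(c^2 - 8*c + 16)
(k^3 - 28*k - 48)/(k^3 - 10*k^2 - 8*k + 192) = (k + 2)/(k - 8)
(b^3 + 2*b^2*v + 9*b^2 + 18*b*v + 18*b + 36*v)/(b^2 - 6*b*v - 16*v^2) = (-b^2 - 9*b - 18)/(-b + 8*v)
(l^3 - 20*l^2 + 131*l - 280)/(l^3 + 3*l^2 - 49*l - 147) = (l^2 - 13*l + 40)/(l^2 + 10*l + 21)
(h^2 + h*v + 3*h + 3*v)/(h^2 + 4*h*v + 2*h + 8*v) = (h^2 + h*v + 3*h + 3*v)/(h^2 + 4*h*v + 2*h + 8*v)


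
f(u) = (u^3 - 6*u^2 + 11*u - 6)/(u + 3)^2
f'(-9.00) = -2.17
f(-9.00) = -36.67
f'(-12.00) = -0.24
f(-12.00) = -33.70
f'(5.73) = 0.39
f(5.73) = 0.63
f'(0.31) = 0.86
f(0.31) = -0.29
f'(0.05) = 1.50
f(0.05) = -0.59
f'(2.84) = 0.04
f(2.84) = -0.01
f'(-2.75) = 14177.00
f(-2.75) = -1638.75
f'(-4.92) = -52.98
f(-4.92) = -88.01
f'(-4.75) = -67.94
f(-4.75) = -98.22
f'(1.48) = -0.02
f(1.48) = 0.02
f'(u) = (3*u^2 - 12*u + 11)/(u + 3)^2 - 2*(u^3 - 6*u^2 + 11*u - 6)/(u + 3)^3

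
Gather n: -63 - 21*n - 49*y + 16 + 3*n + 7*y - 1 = -18*n - 42*y - 48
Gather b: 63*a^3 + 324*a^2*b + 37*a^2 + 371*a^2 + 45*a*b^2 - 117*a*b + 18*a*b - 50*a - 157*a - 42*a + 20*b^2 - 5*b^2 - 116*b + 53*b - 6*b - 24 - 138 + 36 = 63*a^3 + 408*a^2 - 249*a + b^2*(45*a + 15) + b*(324*a^2 - 99*a - 69) - 126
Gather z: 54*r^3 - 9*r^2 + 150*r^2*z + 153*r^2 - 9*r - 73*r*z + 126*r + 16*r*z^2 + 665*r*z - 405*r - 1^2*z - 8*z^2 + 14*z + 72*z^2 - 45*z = 54*r^3 + 144*r^2 - 288*r + z^2*(16*r + 64) + z*(150*r^2 + 592*r - 32)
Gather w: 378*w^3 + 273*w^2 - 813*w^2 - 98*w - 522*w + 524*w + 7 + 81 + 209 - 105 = 378*w^3 - 540*w^2 - 96*w + 192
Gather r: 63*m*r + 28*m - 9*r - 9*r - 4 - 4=28*m + r*(63*m - 18) - 8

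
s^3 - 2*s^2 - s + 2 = (s - 2)*(s - 1)*(s + 1)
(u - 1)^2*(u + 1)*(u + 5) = u^4 + 4*u^3 - 6*u^2 - 4*u + 5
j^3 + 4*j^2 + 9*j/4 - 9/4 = (j - 1/2)*(j + 3/2)*(j + 3)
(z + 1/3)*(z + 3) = z^2 + 10*z/3 + 1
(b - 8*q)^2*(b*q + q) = b^3*q - 16*b^2*q^2 + b^2*q + 64*b*q^3 - 16*b*q^2 + 64*q^3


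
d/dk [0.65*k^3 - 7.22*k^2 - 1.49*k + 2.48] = 1.95*k^2 - 14.44*k - 1.49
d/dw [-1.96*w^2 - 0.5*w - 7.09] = -3.92*w - 0.5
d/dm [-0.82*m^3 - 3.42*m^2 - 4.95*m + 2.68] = -2.46*m^2 - 6.84*m - 4.95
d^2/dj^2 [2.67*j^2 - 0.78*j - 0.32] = 5.34000000000000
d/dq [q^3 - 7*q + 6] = 3*q^2 - 7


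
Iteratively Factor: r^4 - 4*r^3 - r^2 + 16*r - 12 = (r - 3)*(r^3 - r^2 - 4*r + 4) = (r - 3)*(r - 1)*(r^2 - 4) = (r - 3)*(r - 2)*(r - 1)*(r + 2)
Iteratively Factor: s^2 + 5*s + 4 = (s + 4)*(s + 1)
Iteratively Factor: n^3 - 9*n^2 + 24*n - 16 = (n - 1)*(n^2 - 8*n + 16) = (n - 4)*(n - 1)*(n - 4)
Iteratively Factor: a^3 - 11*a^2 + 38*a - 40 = (a - 2)*(a^2 - 9*a + 20) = (a - 5)*(a - 2)*(a - 4)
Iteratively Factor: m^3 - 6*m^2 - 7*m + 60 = (m - 5)*(m^2 - m - 12) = (m - 5)*(m - 4)*(m + 3)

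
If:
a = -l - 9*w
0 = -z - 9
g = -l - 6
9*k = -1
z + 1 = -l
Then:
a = -9*w - 8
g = -14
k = -1/9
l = 8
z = -9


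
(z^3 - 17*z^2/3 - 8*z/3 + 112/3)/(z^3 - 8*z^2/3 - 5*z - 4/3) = (3*z^2 - 5*z - 28)/(3*z^2 + 4*z + 1)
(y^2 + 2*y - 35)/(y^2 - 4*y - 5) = (y + 7)/(y + 1)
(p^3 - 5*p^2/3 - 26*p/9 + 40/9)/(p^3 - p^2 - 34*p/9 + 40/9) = (3*p^2 - p - 10)/(3*p^2 + p - 10)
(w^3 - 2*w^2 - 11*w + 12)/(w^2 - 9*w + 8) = (w^2 - w - 12)/(w - 8)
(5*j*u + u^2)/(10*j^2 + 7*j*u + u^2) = u/(2*j + u)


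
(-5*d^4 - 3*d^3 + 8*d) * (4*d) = -20*d^5 - 12*d^4 + 32*d^2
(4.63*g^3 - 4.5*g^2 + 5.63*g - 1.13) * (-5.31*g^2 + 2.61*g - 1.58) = -24.5853*g^5 + 35.9793*g^4 - 48.9557*g^3 + 27.8046*g^2 - 11.8447*g + 1.7854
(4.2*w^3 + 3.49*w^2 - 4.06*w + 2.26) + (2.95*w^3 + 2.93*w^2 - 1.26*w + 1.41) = 7.15*w^3 + 6.42*w^2 - 5.32*w + 3.67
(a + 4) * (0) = 0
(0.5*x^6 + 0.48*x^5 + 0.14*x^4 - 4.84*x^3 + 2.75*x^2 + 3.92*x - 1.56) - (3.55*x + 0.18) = 0.5*x^6 + 0.48*x^5 + 0.14*x^4 - 4.84*x^3 + 2.75*x^2 + 0.37*x - 1.74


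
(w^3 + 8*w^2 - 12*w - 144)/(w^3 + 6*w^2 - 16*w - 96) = (w + 6)/(w + 4)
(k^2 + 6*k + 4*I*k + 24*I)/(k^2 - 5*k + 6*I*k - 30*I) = (k^2 + k*(6 + 4*I) + 24*I)/(k^2 + k*(-5 + 6*I) - 30*I)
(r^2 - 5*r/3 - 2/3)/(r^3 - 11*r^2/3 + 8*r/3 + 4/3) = 1/(r - 2)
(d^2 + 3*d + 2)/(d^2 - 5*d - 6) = (d + 2)/(d - 6)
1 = 1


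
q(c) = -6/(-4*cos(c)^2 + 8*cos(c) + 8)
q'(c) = -6*(-8*sin(c)*cos(c) + 8*sin(c))/(-4*cos(c)^2 + 8*cos(c) + 8)^2 = 3*(cos(c) - 1)*sin(c)/(sin(c)^2 + 2*cos(c) + 1)^2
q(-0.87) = -0.52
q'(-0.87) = 0.10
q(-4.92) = -0.63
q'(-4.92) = -0.41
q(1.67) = -0.84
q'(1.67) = -1.02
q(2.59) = 3.50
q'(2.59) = -15.84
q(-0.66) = -0.51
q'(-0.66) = 0.04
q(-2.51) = 5.65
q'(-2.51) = 45.39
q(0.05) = -0.50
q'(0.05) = -0.00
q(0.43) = -0.50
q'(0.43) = -0.01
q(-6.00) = -0.50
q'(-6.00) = 0.00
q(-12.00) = -0.50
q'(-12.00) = -0.03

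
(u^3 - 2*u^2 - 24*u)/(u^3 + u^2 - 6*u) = (u^2 - 2*u - 24)/(u^2 + u - 6)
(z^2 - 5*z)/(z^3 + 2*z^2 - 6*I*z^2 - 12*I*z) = (z - 5)/(z^2 + z*(2 - 6*I) - 12*I)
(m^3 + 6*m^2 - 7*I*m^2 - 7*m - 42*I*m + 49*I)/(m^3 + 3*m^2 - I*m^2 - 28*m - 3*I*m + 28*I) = (m^2 - m*(1 + 7*I) + 7*I)/(m^2 - m*(4 + I) + 4*I)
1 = 1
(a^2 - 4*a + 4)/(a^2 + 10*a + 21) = (a^2 - 4*a + 4)/(a^2 + 10*a + 21)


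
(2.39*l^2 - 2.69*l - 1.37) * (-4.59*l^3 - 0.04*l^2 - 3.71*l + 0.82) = -10.9701*l^5 + 12.2515*l^4 - 2.471*l^3 + 11.9945*l^2 + 2.8769*l - 1.1234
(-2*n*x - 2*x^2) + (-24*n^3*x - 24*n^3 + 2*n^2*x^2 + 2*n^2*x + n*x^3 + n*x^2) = -24*n^3*x - 24*n^3 + 2*n^2*x^2 + 2*n^2*x + n*x^3 + n*x^2 - 2*n*x - 2*x^2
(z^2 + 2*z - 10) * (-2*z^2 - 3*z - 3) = -2*z^4 - 7*z^3 + 11*z^2 + 24*z + 30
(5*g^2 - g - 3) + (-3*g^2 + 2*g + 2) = 2*g^2 + g - 1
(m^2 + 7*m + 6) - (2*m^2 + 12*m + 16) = -m^2 - 5*m - 10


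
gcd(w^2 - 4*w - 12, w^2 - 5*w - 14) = w + 2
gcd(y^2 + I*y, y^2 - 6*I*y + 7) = y + I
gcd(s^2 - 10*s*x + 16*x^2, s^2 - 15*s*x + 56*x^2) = -s + 8*x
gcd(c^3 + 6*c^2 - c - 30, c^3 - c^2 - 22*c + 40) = c^2 + 3*c - 10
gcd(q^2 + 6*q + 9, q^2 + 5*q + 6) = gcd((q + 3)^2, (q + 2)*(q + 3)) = q + 3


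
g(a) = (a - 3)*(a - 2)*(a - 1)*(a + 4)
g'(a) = (a - 3)*(a - 2)*(a - 1) + (a - 3)*(a - 2)*(a + 4) + (a - 3)*(a - 1)*(a + 4) + (a - 2)*(a - 1)*(a + 4) = 4*a^3 - 6*a^2 - 26*a + 38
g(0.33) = -12.94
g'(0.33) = 28.91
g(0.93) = -0.76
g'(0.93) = 11.85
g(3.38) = 9.21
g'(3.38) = 36.03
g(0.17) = -17.92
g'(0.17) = 33.43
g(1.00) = 0.00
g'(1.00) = 10.00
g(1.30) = 1.89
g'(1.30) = 2.85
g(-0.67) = -54.49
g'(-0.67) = 51.52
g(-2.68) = -129.13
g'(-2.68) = -12.41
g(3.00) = 0.00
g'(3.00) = 14.00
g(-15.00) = 53856.00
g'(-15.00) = -14422.00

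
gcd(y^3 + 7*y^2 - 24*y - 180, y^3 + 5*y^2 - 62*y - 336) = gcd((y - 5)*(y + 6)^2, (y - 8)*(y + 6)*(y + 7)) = y + 6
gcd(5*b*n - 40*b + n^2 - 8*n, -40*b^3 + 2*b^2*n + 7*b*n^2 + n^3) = 5*b + n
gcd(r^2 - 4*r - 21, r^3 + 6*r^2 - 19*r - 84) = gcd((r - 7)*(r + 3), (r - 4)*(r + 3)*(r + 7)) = r + 3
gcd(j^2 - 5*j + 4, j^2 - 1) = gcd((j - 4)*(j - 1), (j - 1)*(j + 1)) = j - 1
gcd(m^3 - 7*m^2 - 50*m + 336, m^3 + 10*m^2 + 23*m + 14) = m + 7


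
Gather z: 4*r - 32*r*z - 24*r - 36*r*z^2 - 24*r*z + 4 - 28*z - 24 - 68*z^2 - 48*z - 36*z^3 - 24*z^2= -20*r - 36*z^3 + z^2*(-36*r - 92) + z*(-56*r - 76) - 20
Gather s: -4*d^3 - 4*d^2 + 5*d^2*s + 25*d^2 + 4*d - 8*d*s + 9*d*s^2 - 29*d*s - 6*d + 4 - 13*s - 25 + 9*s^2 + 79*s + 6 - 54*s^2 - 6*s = -4*d^3 + 21*d^2 - 2*d + s^2*(9*d - 45) + s*(5*d^2 - 37*d + 60) - 15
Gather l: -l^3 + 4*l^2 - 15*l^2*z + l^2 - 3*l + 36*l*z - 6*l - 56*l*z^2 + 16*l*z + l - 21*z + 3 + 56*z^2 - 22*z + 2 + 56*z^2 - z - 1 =-l^3 + l^2*(5 - 15*z) + l*(-56*z^2 + 52*z - 8) + 112*z^2 - 44*z + 4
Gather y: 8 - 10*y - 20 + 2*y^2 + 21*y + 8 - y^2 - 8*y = y^2 + 3*y - 4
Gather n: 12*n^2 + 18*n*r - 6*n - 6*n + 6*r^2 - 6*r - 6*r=12*n^2 + n*(18*r - 12) + 6*r^2 - 12*r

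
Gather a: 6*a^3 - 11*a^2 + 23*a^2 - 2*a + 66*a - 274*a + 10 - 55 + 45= 6*a^3 + 12*a^2 - 210*a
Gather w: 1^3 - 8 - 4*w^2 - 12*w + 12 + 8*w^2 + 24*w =4*w^2 + 12*w + 5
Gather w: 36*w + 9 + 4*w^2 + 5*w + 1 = 4*w^2 + 41*w + 10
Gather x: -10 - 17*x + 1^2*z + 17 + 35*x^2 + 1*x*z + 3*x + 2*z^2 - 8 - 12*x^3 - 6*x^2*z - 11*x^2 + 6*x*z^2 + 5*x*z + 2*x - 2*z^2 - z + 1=-12*x^3 + x^2*(24 - 6*z) + x*(6*z^2 + 6*z - 12)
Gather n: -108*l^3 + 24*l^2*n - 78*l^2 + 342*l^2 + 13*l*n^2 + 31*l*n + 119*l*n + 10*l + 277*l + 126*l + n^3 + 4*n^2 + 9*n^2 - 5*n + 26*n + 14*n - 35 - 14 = -108*l^3 + 264*l^2 + 413*l + n^3 + n^2*(13*l + 13) + n*(24*l^2 + 150*l + 35) - 49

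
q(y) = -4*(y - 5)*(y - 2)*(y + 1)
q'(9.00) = -552.00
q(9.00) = -1120.00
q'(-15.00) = -3432.00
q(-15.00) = 19040.00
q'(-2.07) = -162.78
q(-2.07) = 123.16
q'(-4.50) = -471.00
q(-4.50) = 864.50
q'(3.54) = 7.54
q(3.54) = 40.83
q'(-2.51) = -208.08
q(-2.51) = 204.58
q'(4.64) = -47.64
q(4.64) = 21.44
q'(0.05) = -9.63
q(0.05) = -40.54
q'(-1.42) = -104.36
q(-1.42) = 36.89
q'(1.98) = 36.00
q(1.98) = -0.72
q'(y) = -4*(y - 5)*(y - 2) - 4*(y - 5)*(y + 1) - 4*(y - 2)*(y + 1) = -12*y^2 + 48*y - 12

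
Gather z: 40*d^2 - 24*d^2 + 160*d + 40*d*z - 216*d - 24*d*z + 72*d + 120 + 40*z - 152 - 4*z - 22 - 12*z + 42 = 16*d^2 + 16*d + z*(16*d + 24) - 12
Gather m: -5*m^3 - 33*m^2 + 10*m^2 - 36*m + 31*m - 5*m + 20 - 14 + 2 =-5*m^3 - 23*m^2 - 10*m + 8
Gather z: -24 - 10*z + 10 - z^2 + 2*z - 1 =-z^2 - 8*z - 15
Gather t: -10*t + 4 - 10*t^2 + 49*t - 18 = -10*t^2 + 39*t - 14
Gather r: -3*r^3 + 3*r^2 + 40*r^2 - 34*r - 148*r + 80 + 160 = -3*r^3 + 43*r^2 - 182*r + 240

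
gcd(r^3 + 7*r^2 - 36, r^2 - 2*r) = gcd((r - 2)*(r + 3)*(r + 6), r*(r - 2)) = r - 2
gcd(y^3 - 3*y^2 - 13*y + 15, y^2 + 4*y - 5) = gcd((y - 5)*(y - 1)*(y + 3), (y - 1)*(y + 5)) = y - 1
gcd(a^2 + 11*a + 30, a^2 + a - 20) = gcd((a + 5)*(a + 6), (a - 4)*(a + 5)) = a + 5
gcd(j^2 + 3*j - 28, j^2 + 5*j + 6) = 1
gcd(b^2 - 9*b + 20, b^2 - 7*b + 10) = b - 5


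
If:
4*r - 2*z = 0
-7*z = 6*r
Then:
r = 0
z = 0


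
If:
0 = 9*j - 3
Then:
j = 1/3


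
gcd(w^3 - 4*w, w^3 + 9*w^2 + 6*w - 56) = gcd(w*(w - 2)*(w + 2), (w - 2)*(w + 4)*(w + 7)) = w - 2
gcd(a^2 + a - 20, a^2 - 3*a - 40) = a + 5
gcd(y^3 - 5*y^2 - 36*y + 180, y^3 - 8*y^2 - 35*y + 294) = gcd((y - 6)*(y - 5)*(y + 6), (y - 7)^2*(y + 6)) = y + 6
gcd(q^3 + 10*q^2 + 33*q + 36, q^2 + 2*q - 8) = q + 4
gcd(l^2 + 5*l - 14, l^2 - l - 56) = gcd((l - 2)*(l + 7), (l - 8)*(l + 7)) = l + 7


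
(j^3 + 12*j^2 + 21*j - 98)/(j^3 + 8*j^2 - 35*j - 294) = (j - 2)/(j - 6)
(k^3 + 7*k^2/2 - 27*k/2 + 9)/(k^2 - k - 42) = (2*k^2 - 5*k + 3)/(2*(k - 7))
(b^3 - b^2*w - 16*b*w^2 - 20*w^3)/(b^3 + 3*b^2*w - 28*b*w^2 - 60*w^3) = (b + 2*w)/(b + 6*w)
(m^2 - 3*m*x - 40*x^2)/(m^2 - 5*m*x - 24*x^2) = (m + 5*x)/(m + 3*x)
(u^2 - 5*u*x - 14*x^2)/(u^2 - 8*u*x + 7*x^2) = (-u - 2*x)/(-u + x)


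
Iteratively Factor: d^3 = (d)*(d^2) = d^2*(d)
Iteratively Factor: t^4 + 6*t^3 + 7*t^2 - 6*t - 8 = (t - 1)*(t^3 + 7*t^2 + 14*t + 8) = (t - 1)*(t + 1)*(t^2 + 6*t + 8) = (t - 1)*(t + 1)*(t + 2)*(t + 4)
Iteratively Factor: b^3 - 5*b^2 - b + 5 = (b + 1)*(b^2 - 6*b + 5) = (b - 5)*(b + 1)*(b - 1)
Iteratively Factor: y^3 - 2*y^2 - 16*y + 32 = (y - 2)*(y^2 - 16) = (y - 4)*(y - 2)*(y + 4)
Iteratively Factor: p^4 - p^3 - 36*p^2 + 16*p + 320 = (p + 4)*(p^3 - 5*p^2 - 16*p + 80) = (p - 5)*(p + 4)*(p^2 - 16) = (p - 5)*(p - 4)*(p + 4)*(p + 4)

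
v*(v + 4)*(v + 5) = v^3 + 9*v^2 + 20*v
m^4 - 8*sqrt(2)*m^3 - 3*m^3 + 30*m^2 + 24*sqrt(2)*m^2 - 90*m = m*(m - 3)*(m - 5*sqrt(2))*(m - 3*sqrt(2))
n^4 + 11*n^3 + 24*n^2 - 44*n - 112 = (n - 2)*(n + 2)*(n + 4)*(n + 7)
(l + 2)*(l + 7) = l^2 + 9*l + 14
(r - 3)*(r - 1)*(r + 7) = r^3 + 3*r^2 - 25*r + 21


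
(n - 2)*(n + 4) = n^2 + 2*n - 8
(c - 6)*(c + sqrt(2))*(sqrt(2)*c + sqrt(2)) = sqrt(2)*c^3 - 5*sqrt(2)*c^2 + 2*c^2 - 10*c - 6*sqrt(2)*c - 12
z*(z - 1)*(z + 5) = z^3 + 4*z^2 - 5*z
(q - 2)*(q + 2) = q^2 - 4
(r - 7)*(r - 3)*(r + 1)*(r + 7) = r^4 - 2*r^3 - 52*r^2 + 98*r + 147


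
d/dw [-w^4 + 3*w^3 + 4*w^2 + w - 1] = -4*w^3 + 9*w^2 + 8*w + 1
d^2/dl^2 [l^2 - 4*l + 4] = 2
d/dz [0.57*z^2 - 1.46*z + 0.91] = 1.14*z - 1.46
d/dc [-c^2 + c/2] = 1/2 - 2*c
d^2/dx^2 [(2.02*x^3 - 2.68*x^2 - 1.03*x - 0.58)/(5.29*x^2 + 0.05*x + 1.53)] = (5.6843418860808e-14*x^5 + 1.13686837721616e-13*x^4 - 88.917974*x^3 + 33.689208*x^2 + 77.470314*x - 3.003842)/(148.035889*x^6 + 4.197615*x^5 + 128.486694*x^4 + 2.428235*x^3 + 37.161558*x^2 + 0.351135*x + 3.581577)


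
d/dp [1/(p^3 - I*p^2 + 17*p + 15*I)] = (-3*p^2 + 2*I*p - 17)/(p^3 - I*p^2 + 17*p + 15*I)^2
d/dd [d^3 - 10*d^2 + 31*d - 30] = 3*d^2 - 20*d + 31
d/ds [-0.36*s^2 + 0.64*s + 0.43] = 0.64 - 0.72*s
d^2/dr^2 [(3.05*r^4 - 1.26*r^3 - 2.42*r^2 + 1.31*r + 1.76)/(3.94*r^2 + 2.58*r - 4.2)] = (94.69396*r^6 + 186.02316*r^5 - 181.01628*r^4 - 497.400488*r^3 + 651.196416*r^2 + 104.053392*r + 24.692208)/(61.162984*r^6 + 120.152664*r^5 - 116.918712*r^4 - 238.989528*r^3 + 124.63416*r^2 + 136.5336*r - 74.088)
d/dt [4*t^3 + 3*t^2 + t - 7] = 12*t^2 + 6*t + 1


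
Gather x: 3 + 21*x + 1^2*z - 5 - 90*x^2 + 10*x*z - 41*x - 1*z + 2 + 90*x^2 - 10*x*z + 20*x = 0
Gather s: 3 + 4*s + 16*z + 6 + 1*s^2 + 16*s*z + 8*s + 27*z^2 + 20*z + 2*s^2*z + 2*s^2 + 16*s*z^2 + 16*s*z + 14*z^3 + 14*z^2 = s^2*(2*z + 3) + s*(16*z^2 + 32*z + 12) + 14*z^3 + 41*z^2 + 36*z + 9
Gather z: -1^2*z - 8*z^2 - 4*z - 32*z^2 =-40*z^2 - 5*z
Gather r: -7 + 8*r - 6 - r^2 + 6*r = -r^2 + 14*r - 13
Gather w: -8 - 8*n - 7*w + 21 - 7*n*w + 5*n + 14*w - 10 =-3*n + w*(7 - 7*n) + 3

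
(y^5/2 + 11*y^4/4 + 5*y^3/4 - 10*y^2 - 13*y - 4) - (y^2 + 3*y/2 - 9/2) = y^5/2 + 11*y^4/4 + 5*y^3/4 - 11*y^2 - 29*y/2 + 1/2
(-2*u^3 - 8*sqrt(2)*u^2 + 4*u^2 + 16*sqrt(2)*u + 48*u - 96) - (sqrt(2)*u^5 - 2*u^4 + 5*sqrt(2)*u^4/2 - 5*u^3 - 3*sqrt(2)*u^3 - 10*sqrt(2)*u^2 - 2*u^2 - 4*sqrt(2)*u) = -sqrt(2)*u^5 - 5*sqrt(2)*u^4/2 + 2*u^4 + 3*u^3 + 3*sqrt(2)*u^3 + 2*sqrt(2)*u^2 + 6*u^2 + 20*sqrt(2)*u + 48*u - 96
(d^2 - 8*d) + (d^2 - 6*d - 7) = 2*d^2 - 14*d - 7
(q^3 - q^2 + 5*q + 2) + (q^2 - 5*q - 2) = q^3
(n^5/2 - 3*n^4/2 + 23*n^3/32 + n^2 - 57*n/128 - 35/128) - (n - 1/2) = n^5/2 - 3*n^4/2 + 23*n^3/32 + n^2 - 185*n/128 + 29/128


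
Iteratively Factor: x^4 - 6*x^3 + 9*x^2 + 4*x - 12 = (x - 2)*(x^3 - 4*x^2 + x + 6) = (x - 2)^2*(x^2 - 2*x - 3) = (x - 2)^2*(x + 1)*(x - 3)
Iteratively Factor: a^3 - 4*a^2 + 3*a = (a - 3)*(a^2 - a) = a*(a - 3)*(a - 1)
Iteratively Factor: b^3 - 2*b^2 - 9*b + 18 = (b - 2)*(b^2 - 9) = (b - 3)*(b - 2)*(b + 3)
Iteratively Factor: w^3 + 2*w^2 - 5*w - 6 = (w + 3)*(w^2 - w - 2) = (w - 2)*(w + 3)*(w + 1)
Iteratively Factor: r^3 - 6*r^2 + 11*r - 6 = (r - 3)*(r^2 - 3*r + 2) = (r - 3)*(r - 2)*(r - 1)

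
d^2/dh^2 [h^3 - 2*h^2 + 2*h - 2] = 6*h - 4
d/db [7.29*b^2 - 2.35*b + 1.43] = 14.58*b - 2.35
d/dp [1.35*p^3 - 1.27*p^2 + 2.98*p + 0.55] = 4.05*p^2 - 2.54*p + 2.98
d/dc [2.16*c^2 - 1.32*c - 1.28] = 4.32*c - 1.32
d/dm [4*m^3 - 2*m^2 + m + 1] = 12*m^2 - 4*m + 1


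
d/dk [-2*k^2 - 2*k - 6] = -4*k - 2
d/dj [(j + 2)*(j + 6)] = 2*j + 8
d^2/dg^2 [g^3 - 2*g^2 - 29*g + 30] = 6*g - 4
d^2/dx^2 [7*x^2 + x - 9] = 14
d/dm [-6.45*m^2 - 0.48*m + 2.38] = -12.9*m - 0.48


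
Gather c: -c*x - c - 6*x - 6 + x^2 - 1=c*(-x - 1) + x^2 - 6*x - 7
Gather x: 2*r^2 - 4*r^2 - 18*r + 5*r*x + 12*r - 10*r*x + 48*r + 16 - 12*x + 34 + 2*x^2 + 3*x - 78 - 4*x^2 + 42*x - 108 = -2*r^2 + 42*r - 2*x^2 + x*(33 - 5*r) - 136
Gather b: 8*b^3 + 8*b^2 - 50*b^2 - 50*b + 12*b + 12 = 8*b^3 - 42*b^2 - 38*b + 12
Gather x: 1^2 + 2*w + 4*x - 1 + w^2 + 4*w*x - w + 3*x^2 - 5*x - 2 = w^2 + w + 3*x^2 + x*(4*w - 1) - 2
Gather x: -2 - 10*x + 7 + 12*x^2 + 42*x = 12*x^2 + 32*x + 5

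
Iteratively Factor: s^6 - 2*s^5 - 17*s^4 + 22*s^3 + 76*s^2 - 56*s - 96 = (s + 1)*(s^5 - 3*s^4 - 14*s^3 + 36*s^2 + 40*s - 96) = (s - 4)*(s + 1)*(s^4 + s^3 - 10*s^2 - 4*s + 24) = (s - 4)*(s + 1)*(s + 3)*(s^3 - 2*s^2 - 4*s + 8) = (s - 4)*(s - 2)*(s + 1)*(s + 3)*(s^2 - 4) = (s - 4)*(s - 2)^2*(s + 1)*(s + 3)*(s + 2)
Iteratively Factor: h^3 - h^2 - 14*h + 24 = (h - 2)*(h^2 + h - 12) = (h - 2)*(h + 4)*(h - 3)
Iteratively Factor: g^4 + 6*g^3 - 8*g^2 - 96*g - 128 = (g - 4)*(g^3 + 10*g^2 + 32*g + 32) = (g - 4)*(g + 2)*(g^2 + 8*g + 16) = (g - 4)*(g + 2)*(g + 4)*(g + 4)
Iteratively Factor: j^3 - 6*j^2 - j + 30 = (j - 5)*(j^2 - j - 6) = (j - 5)*(j + 2)*(j - 3)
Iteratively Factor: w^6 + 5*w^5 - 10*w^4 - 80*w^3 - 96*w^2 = (w + 3)*(w^5 + 2*w^4 - 16*w^3 - 32*w^2) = (w + 3)*(w + 4)*(w^4 - 2*w^3 - 8*w^2) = w*(w + 3)*(w + 4)*(w^3 - 2*w^2 - 8*w) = w*(w + 2)*(w + 3)*(w + 4)*(w^2 - 4*w) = w*(w - 4)*(w + 2)*(w + 3)*(w + 4)*(w)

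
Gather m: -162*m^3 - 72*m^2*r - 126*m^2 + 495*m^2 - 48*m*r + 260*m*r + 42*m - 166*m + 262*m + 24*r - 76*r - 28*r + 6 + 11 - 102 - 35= -162*m^3 + m^2*(369 - 72*r) + m*(212*r + 138) - 80*r - 120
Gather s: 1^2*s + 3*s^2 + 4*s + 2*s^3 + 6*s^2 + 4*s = 2*s^3 + 9*s^2 + 9*s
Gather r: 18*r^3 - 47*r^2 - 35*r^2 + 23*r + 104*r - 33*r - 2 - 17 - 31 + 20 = 18*r^3 - 82*r^2 + 94*r - 30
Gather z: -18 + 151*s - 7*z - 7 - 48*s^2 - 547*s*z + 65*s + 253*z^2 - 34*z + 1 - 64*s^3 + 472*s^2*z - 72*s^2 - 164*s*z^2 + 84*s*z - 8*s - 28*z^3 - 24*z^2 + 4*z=-64*s^3 - 120*s^2 + 208*s - 28*z^3 + z^2*(229 - 164*s) + z*(472*s^2 - 463*s - 37) - 24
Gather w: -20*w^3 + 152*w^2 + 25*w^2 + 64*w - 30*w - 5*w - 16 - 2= -20*w^3 + 177*w^2 + 29*w - 18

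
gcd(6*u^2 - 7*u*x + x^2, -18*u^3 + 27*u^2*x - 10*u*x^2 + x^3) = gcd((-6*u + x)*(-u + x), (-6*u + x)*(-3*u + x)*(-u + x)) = 6*u^2 - 7*u*x + x^2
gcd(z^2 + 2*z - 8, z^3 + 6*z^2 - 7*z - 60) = z + 4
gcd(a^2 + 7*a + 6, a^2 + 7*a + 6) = a^2 + 7*a + 6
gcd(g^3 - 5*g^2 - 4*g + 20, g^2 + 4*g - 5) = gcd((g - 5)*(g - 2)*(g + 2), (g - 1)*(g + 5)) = 1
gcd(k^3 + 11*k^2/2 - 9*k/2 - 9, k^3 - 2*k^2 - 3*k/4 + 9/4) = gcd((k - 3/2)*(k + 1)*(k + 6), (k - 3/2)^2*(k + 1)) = k^2 - k/2 - 3/2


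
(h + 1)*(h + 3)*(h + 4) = h^3 + 8*h^2 + 19*h + 12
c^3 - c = c*(c - 1)*(c + 1)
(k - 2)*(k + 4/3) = k^2 - 2*k/3 - 8/3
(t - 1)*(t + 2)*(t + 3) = t^3 + 4*t^2 + t - 6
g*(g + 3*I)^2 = g^3 + 6*I*g^2 - 9*g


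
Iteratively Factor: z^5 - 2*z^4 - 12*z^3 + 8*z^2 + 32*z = (z + 2)*(z^4 - 4*z^3 - 4*z^2 + 16*z) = (z + 2)^2*(z^3 - 6*z^2 + 8*z) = z*(z + 2)^2*(z^2 - 6*z + 8) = z*(z - 4)*(z + 2)^2*(z - 2)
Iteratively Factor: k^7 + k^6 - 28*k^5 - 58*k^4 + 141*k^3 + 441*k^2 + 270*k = (k + 1)*(k^6 - 28*k^4 - 30*k^3 + 171*k^2 + 270*k) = (k - 3)*(k + 1)*(k^5 + 3*k^4 - 19*k^3 - 87*k^2 - 90*k) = (k - 3)*(k + 1)*(k + 3)*(k^4 - 19*k^2 - 30*k) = (k - 5)*(k - 3)*(k + 1)*(k + 3)*(k^3 + 5*k^2 + 6*k) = (k - 5)*(k - 3)*(k + 1)*(k + 3)^2*(k^2 + 2*k) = k*(k - 5)*(k - 3)*(k + 1)*(k + 3)^2*(k + 2)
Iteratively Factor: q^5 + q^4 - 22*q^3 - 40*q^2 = (q - 5)*(q^4 + 6*q^3 + 8*q^2) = (q - 5)*(q + 4)*(q^3 + 2*q^2) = q*(q - 5)*(q + 4)*(q^2 + 2*q) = q*(q - 5)*(q + 2)*(q + 4)*(q)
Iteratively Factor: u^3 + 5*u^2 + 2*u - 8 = (u + 2)*(u^2 + 3*u - 4) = (u + 2)*(u + 4)*(u - 1)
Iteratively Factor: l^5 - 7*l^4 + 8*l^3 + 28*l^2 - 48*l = (l - 4)*(l^4 - 3*l^3 - 4*l^2 + 12*l) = l*(l - 4)*(l^3 - 3*l^2 - 4*l + 12) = l*(l - 4)*(l + 2)*(l^2 - 5*l + 6) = l*(l - 4)*(l - 3)*(l + 2)*(l - 2)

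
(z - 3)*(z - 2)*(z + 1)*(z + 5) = z^4 + z^3 - 19*z^2 + 11*z + 30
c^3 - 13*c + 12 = (c - 3)*(c - 1)*(c + 4)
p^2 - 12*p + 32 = (p - 8)*(p - 4)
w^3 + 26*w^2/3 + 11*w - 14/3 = (w - 1/3)*(w + 2)*(w + 7)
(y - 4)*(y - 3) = y^2 - 7*y + 12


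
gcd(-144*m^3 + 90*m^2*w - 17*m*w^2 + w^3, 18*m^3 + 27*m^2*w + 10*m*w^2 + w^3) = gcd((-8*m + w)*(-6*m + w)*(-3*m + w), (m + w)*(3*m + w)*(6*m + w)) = 1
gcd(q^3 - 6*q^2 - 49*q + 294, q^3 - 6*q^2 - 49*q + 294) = q^3 - 6*q^2 - 49*q + 294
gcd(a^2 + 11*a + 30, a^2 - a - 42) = a + 6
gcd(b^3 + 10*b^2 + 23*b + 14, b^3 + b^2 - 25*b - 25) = b + 1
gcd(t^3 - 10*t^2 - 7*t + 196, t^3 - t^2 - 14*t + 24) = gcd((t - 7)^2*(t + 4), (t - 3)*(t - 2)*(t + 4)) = t + 4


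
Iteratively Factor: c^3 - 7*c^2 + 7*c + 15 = (c - 3)*(c^2 - 4*c - 5) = (c - 3)*(c + 1)*(c - 5)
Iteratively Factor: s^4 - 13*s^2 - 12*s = (s)*(s^3 - 13*s - 12) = s*(s + 1)*(s^2 - s - 12) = s*(s - 4)*(s + 1)*(s + 3)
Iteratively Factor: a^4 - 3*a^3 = (a)*(a^3 - 3*a^2) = a^2*(a^2 - 3*a) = a^3*(a - 3)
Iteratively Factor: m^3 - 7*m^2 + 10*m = (m)*(m^2 - 7*m + 10) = m*(m - 5)*(m - 2)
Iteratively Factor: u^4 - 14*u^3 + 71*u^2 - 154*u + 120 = (u - 4)*(u^3 - 10*u^2 + 31*u - 30) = (u - 4)*(u - 3)*(u^2 - 7*u + 10) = (u - 4)*(u - 3)*(u - 2)*(u - 5)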